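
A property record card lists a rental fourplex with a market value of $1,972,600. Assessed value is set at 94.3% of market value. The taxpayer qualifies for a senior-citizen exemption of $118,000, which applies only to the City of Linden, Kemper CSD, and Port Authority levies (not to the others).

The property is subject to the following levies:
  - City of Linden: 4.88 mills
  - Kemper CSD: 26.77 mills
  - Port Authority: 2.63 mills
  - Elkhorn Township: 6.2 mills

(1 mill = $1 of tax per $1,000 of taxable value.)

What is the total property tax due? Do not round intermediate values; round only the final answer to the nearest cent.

$71,254.31

Assessed value = $1,972,600 × 0.943 = $1,860,161.8
City of Linden: ($1,860,161.8 − $118,000) × 0.00488 = $1,742,161.8 × 0.00488 = $8,501.749584
Kemper CSD: ($1,860,161.8 − $118,000) × 0.02677 = $1,742,161.8 × 0.02677 = $46,637.671386
Port Authority: ($1,860,161.8 − $118,000) × 0.00263 = $1,742,161.8 × 0.00263 = $4,581.885534
Elkhorn Township: $1,860,161.8 × 0.0062 = $11,533.00316
Total = $71,254.309664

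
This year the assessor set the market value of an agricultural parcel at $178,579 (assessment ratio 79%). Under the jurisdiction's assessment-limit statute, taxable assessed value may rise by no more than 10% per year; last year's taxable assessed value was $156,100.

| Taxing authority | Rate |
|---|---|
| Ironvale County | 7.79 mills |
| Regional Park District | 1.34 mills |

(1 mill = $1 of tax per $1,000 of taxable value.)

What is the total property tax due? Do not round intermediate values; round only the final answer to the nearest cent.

Uncapped assessed value = $178,579 × 0.79 = $141,077.41
Cap limit = $156,100 × 1.1 = $171,710
Taxable assessed value = min($141,077.41, $171,710) = $141,077.41 (cap does not bind)
Ironvale County: $141,077.41 × 0.00779 = $1,098.9930239
Regional Park District: $141,077.41 × 0.00134 = $189.0437294
Total = $1,288.0367533

$1,288.04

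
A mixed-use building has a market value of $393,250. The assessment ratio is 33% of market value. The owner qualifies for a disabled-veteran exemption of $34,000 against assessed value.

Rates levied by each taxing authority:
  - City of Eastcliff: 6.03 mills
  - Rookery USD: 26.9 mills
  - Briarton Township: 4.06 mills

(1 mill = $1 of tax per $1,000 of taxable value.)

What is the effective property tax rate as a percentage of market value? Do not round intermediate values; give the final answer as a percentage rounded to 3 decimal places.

0.901%

Assessed value = $393,250 × 0.33 = $129,772.5
Taxable value = $129,772.5 − $34,000 = $95,772.5
City of Eastcliff: $95,772.5 × 0.00603 = $577.508175
Rookery USD: $95,772.5 × 0.0269 = $2,576.28025
Briarton Township: $95,772.5 × 0.00406 = $388.83635
Total tax = $3,542.624775
Effective rate = $3,542.624775 ÷ $393,250 = 0.901% of market value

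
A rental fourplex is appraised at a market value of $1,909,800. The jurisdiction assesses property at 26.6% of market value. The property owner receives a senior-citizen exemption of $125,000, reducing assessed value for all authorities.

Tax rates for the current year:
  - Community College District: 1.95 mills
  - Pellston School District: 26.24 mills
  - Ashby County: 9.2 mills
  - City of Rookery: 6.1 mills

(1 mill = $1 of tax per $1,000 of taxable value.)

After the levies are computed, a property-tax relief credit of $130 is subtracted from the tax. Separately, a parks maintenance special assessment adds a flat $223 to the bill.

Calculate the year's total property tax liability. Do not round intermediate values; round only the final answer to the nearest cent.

$16,749.97

Assessed value = $1,909,800 × 0.266 = $508,006.8
Taxable value = $508,006.8 − $125,000 = $383,006.8
Community College District: $383,006.8 × 0.00195 = $746.86326
Pellston School District: $383,006.8 × 0.02624 = $10,050.098432
Ashby County: $383,006.8 × 0.0092 = $3,523.66256
City of Rookery: $383,006.8 × 0.0061 = $2,336.34148
Levies subtotal = $16,656.965732
After credit = $16,656.965732 − $130 = $16,526.965732
Total = $16,526.965732 + $223 = $16,749.965732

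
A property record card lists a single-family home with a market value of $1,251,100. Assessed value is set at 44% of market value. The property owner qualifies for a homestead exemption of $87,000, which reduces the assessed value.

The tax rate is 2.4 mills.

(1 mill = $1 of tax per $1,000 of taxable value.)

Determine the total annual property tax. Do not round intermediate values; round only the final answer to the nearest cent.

$1,112.36

Assessed value = $1,251,100 × 0.44 = $550,484
Taxable value = $550,484 − $87,000 = $463,484
Tax = $463,484 × 0.0024 = $1,112.3616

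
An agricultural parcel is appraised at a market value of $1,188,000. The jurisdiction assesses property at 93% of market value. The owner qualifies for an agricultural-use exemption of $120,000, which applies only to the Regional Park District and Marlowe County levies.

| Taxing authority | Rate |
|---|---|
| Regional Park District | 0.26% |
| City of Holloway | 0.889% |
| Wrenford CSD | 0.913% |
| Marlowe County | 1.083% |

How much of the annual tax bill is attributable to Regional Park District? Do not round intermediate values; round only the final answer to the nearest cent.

$2,560.58

Assessed value = $1,188,000 × 0.93 = $1,104,840
Regional Park District taxable value = $1,104,840 − $120,000 = $984,840
Regional Park District levy = $984,840 × 0.0026 = $2,560.584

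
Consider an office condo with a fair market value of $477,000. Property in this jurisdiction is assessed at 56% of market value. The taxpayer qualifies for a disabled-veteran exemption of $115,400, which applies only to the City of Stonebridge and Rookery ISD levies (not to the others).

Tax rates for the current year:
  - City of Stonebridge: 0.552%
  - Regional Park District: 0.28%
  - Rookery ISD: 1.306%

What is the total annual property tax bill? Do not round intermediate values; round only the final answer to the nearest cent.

Assessed value = $477,000 × 0.56 = $267,120
City of Stonebridge: ($267,120 − $115,400) × 0.00552 = $151,720 × 0.00552 = $837.4944
Regional Park District: $267,120 × 0.0028 = $747.936
Rookery ISD: ($267,120 − $115,400) × 0.01306 = $151,720 × 0.01306 = $1,981.4632
Total = $3,566.8936

$3,566.89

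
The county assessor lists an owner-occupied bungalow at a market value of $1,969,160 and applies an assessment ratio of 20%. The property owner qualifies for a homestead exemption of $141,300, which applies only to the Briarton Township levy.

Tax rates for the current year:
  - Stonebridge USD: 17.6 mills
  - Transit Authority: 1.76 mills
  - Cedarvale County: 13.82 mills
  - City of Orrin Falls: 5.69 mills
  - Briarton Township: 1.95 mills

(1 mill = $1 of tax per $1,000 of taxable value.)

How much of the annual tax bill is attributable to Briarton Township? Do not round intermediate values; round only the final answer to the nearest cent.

$492.44

Assessed value = $1,969,160 × 0.2 = $393,832
Briarton Township taxable value = $393,832 − $141,300 = $252,532
Briarton Township levy = $252,532 × 0.00195 = $492.4374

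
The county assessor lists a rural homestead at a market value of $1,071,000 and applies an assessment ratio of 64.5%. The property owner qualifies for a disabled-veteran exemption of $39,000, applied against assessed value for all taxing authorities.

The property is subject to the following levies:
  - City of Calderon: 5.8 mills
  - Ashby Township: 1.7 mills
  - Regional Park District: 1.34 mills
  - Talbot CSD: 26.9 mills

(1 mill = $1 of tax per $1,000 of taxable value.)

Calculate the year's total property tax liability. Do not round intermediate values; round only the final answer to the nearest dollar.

$23,295

Assessed value = $1,071,000 × 0.645 = $690,795
Taxable value = $690,795 − $39,000 = $651,795
City of Calderon: $651,795 × 0.0058 = $3,780.411
Ashby Township: $651,795 × 0.0017 = $1,108.0515
Regional Park District: $651,795 × 0.00134 = $873.4053
Talbot CSD: $651,795 × 0.0269 = $17,533.2855
Total = $3,780.411 + $1,108.0515 + $873.4053 + $17,533.2855 = $23,295.1533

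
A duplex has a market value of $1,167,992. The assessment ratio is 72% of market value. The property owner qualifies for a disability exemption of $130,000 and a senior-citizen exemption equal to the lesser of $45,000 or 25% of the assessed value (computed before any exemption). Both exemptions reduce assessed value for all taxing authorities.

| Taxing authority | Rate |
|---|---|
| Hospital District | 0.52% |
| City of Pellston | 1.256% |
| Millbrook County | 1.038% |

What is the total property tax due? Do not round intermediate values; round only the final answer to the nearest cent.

Assessed value = $1,167,992 × 0.72 = $840,954.24
Senior-citizen exemption = min($45,000, 25% × $840,954.24) = min($45,000, $210,238.56) = $45,000 (dollar cap binds)
Taxable value = $840,954.24 − $130,000 − $45,000 = $665,954.24
Hospital District: $665,954.24 × 0.0052 = $3,462.962048
City of Pellston: $665,954.24 × 0.01256 = $8,364.3852544
Millbrook County: $665,954.24 × 0.01038 = $6,912.6050112
Total = $18,739.9523136

$18,739.95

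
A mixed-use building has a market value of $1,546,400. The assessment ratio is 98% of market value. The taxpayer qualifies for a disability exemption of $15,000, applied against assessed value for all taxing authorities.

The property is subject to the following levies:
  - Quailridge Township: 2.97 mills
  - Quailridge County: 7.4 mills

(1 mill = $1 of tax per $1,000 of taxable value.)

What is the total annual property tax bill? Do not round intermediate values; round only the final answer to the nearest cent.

$15,559.89

Assessed value = $1,546,400 × 0.98 = $1,515,472
Taxable value = $1,515,472 − $15,000 = $1,500,472
Quailridge Township: $1,500,472 × 0.00297 = $4,456.40184
Quailridge County: $1,500,472 × 0.0074 = $11,103.4928
Total = $4,456.40184 + $11,103.4928 = $15,559.89464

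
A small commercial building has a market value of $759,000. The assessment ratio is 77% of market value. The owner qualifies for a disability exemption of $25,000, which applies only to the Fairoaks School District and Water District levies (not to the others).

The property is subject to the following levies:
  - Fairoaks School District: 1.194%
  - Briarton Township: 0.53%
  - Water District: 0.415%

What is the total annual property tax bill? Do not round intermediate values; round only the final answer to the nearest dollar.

$12,099

Assessed value = $759,000 × 0.77 = $584,430
Fairoaks School District: ($584,430 − $25,000) × 0.01194 = $559,430 × 0.01194 = $6,679.5942
Briarton Township: $584,430 × 0.0053 = $3,097.479
Water District: ($584,430 − $25,000) × 0.00415 = $559,430 × 0.00415 = $2,321.6345
Total = $12,098.7077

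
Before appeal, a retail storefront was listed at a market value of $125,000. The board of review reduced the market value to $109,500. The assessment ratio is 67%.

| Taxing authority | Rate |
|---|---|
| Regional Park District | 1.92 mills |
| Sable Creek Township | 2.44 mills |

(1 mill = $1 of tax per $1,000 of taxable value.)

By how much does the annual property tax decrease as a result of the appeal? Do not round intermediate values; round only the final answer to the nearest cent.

Old assessed value = $125,000 × 0.67 = $83,750
New assessed value = $109,500 × 0.67 = $73,365
Combined rate = 0.00192 + 0.00244 = 0.00436
Old tax = $83,750 × 0.00436 = $365.15
New tax = $73,365 × 0.00436 = $319.8714
Reduction = $365.15 − $319.8714 = $45.2786

$45.28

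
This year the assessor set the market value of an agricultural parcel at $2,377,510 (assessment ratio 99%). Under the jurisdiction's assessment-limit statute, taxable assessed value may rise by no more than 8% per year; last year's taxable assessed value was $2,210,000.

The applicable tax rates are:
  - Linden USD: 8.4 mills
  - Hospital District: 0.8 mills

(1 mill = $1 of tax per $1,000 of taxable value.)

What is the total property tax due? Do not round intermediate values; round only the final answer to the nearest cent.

Uncapped assessed value = $2,377,510 × 0.99 = $2,353,734.9
Cap limit = $2,210,000 × 1.08 = $2,386,800
Taxable assessed value = min($2,353,734.9, $2,386,800) = $2,353,734.9 (cap does not bind)
Linden USD: $2,353,734.9 × 0.0084 = $19,771.37316
Hospital District: $2,353,734.9 × 0.0008 = $1,882.98792
Total = $21,654.36108

$21,654.36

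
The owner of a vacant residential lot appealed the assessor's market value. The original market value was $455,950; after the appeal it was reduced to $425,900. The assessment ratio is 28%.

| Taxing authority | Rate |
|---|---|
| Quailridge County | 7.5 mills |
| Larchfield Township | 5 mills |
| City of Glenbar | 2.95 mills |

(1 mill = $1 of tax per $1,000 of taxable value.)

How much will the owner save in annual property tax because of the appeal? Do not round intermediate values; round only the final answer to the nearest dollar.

$130

Old assessed value = $455,950 × 0.28 = $127,666
New assessed value = $425,900 × 0.28 = $119,252
Combined rate = 0.0075 + 0.005 + 0.00295 = 0.01545
Old tax = $127,666 × 0.01545 = $1,972.4397
New tax = $119,252 × 0.01545 = $1,842.4434
Reduction = $1,972.4397 − $1,842.4434 = $129.9963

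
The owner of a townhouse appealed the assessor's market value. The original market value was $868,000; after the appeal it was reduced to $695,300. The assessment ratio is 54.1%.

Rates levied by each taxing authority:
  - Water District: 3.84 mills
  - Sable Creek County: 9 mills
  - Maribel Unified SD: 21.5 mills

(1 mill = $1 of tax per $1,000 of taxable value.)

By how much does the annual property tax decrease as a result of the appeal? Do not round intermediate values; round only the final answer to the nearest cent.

Old assessed value = $868,000 × 0.541 = $469,588
New assessed value = $695,300 × 0.541 = $376,157.3
Combined rate = 0.00384 + 0.009 + 0.0215 = 0.03434
Old tax = $469,588 × 0.03434 = $16,125.65192
New tax = $376,157.3 × 0.03434 = $12,917.241682
Reduction = $16,125.65192 − $12,917.241682 = $3,208.410238

$3,208.41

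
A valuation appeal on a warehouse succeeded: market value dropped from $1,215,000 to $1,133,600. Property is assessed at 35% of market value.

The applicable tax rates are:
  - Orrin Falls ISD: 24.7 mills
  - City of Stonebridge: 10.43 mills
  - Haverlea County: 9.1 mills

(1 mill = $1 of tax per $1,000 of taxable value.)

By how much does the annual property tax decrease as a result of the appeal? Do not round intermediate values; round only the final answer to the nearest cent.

$1,260.11

Old assessed value = $1,215,000 × 0.35 = $425,250
New assessed value = $1,133,600 × 0.35 = $396,760
Combined rate = 0.0247 + 0.01043 + 0.0091 = 0.04423
Old tax = $425,250 × 0.04423 = $18,808.8075
New tax = $396,760 × 0.04423 = $17,548.6948
Reduction = $18,808.8075 − $17,548.6948 = $1,260.1127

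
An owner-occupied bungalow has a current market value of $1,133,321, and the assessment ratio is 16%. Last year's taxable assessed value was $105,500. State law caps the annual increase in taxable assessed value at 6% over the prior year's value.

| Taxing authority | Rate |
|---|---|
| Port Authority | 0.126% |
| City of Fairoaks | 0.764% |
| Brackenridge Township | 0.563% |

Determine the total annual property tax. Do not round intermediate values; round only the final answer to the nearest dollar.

$1,625

Uncapped assessed value = $1,133,321 × 0.16 = $181,331.36
Cap limit = $105,500 × 1.06 = $111,830
Taxable assessed value = min($181,331.36, $111,830) = $111,830 (cap binds)
Port Authority: $111,830 × 0.00126 = $140.9058
City of Fairoaks: $111,830 × 0.00764 = $854.3812
Brackenridge Township: $111,830 × 0.00563 = $629.6029
Total = $1,624.8899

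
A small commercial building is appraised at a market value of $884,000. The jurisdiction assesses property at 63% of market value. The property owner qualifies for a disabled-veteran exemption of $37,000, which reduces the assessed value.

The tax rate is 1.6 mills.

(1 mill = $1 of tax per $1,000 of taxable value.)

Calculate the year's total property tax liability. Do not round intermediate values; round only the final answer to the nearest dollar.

$832

Assessed value = $884,000 × 0.63 = $556,920
Taxable value = $556,920 − $37,000 = $519,920
Tax = $519,920 × 0.0016 = $831.872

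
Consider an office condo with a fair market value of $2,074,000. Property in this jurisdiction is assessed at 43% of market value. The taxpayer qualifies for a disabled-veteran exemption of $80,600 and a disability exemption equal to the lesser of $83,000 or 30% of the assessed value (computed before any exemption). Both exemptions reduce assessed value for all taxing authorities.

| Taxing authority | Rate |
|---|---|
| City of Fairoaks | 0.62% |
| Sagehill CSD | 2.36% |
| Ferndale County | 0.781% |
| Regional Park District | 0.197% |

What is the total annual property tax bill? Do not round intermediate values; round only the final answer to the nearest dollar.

Assessed value = $2,074,000 × 0.43 = $891,820
Disability exemption = min($83,000, 30% × $891,820) = min($83,000, $267,546) = $83,000 (dollar cap binds)
Taxable value = $891,820 − $80,600 − $83,000 = $728,220
City of Fairoaks: $728,220 × 0.0062 = $4,514.964
Sagehill CSD: $728,220 × 0.0236 = $17,185.992
Ferndale County: $728,220 × 0.00781 = $5,687.3982
Regional Park District: $728,220 × 0.00197 = $1,434.5934
Total = $28,822.9476

$28,823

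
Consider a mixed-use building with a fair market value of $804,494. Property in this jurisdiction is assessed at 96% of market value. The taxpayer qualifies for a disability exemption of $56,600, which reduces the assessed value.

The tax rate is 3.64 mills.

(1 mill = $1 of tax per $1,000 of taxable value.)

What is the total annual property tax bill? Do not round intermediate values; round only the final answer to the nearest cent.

$2,605.20

Assessed value = $804,494 × 0.96 = $772,314.24
Taxable value = $772,314.24 − $56,600 = $715,714.24
Tax = $715,714.24 × 0.00364 = $2,605.1998336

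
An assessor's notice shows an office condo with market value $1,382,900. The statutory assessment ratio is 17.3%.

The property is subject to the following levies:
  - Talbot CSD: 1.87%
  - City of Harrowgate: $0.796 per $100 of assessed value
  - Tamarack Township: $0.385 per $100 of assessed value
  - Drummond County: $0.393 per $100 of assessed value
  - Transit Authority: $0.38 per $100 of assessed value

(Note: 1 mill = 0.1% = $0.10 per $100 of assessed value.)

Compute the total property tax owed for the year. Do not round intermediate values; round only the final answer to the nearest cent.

$9,148.60

Assessed value = $1,382,900 × 0.173 = $239,241.7
Talbot CSD: $239,241.7 × 0.0187 = $4,473.81979
City of Harrowgate: $239,241.7 × 0.00796 = $1,904.363932
Tamarack Township: $239,241.7 × 0.00385 = $921.080545
Drummond County: $239,241.7 × 0.00393 = $940.219881
Transit Authority: $239,241.7 × 0.0038 = $909.11846
Total = $9,148.602608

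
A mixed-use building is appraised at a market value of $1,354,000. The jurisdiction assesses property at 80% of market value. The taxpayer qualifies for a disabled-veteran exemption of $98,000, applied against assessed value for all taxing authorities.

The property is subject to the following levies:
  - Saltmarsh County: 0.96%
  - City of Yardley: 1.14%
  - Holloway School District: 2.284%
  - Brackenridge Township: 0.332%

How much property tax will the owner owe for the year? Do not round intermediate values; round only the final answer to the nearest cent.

$46,462.03

Assessed value = $1,354,000 × 0.8 = $1,083,200
Taxable value = $1,083,200 − $98,000 = $985,200
Saltmarsh County: $985,200 × 0.0096 = $9,457.92
City of Yardley: $985,200 × 0.0114 = $11,231.28
Holloway School District: $985,200 × 0.02284 = $22,501.968
Brackenridge Township: $985,200 × 0.00332 = $3,270.864
Total = $9,457.92 + $11,231.28 + $22,501.968 + $3,270.864 = $46,462.032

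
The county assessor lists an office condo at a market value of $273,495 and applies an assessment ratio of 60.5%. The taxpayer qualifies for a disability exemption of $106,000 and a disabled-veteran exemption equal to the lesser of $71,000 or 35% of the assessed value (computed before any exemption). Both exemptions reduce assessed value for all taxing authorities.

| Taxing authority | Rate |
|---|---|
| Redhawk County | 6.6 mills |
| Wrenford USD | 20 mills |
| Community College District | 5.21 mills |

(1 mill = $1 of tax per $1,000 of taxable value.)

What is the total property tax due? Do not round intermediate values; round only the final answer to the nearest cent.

$49.37

Assessed value = $273,495 × 0.605 = $165,464.475
Disabled-veteran exemption = min($71,000, 35% × $165,464.475) = min($71,000, $57,912.56625) = $57,912.56625 (percentage binds)
Taxable value = $165,464.475 − $106,000 − $57,912.56625 = $1,551.90875
Redhawk County: $1,551.90875 × 0.0066 = $10.24259775
Wrenford USD: $1,551.90875 × 0.02 = $31.038175
Community College District: $1,551.90875 × 0.00521 = $8.0854445875
Total = $49.3662173375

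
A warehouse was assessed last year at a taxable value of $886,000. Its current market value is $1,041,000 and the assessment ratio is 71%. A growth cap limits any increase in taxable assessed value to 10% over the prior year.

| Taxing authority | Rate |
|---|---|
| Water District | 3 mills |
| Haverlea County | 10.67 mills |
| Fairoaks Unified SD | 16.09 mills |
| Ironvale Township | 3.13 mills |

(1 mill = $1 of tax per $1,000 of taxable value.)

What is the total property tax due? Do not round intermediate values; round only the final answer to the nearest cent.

Uncapped assessed value = $1,041,000 × 0.71 = $739,110
Cap limit = $886,000 × 1.1 = $974,600
Taxable assessed value = min($739,110, $974,600) = $739,110 (cap does not bind)
Water District: $739,110 × 0.003 = $2,217.33
Haverlea County: $739,110 × 0.01067 = $7,886.3037
Fairoaks Unified SD: $739,110 × 0.01609 = $11,892.2799
Ironvale Township: $739,110 × 0.00313 = $2,313.4143
Total = $24,309.3279

$24,309.33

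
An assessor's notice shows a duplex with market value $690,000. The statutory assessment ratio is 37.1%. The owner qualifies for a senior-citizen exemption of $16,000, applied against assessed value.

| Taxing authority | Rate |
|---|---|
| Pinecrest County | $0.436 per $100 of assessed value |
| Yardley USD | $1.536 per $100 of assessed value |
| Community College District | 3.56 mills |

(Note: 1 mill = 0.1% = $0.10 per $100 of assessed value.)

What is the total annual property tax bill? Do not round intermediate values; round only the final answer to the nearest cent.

Assessed value = $690,000 × 0.371 = $255,990
Taxable value = $255,990 − $16,000 = $239,990
Pinecrest County: $239,990 × 0.00436 = $1,046.3564
Yardley USD: $239,990 × 0.01536 = $3,686.2464
Community College District: $239,990 × 0.00356 = $854.3644
Total = $5,586.9672

$5,586.97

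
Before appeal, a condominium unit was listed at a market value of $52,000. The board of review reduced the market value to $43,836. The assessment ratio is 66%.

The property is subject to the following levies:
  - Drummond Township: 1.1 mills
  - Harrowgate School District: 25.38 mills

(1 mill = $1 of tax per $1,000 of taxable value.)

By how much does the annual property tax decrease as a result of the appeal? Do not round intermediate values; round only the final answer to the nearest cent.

$142.68

Old assessed value = $52,000 × 0.66 = $34,320
New assessed value = $43,836 × 0.66 = $28,931.76
Combined rate = 0.0011 + 0.02538 = 0.02648
Old tax = $34,320 × 0.02648 = $908.7936
New tax = $28,931.76 × 0.02648 = $766.1130048
Reduction = $908.7936 − $766.1130048 = $142.6805952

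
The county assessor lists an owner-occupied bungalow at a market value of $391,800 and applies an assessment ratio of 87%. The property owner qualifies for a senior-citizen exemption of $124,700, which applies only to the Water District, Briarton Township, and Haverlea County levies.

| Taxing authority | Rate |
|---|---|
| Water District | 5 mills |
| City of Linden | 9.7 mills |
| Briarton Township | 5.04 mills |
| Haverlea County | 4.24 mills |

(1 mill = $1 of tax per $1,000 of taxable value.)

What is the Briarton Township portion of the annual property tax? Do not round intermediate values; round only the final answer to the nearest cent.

$1,089.48

Assessed value = $391,800 × 0.87 = $340,866
Briarton Township taxable value = $340,866 − $124,700 = $216,166
Briarton Township levy = $216,166 × 0.00504 = $1,089.47664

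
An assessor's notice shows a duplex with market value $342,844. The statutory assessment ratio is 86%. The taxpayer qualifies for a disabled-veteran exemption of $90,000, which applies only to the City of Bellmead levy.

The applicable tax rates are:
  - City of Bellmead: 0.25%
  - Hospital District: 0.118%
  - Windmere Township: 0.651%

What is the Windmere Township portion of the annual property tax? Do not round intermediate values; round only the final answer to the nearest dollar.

Assessed value = $342,844 × 0.86 = $294,845.84
Windmere Township taxable value = $294,845.84 (exemption does not apply)
Windmere Township levy = $294,845.84 × 0.00651 = $1,919.4464184

$1,919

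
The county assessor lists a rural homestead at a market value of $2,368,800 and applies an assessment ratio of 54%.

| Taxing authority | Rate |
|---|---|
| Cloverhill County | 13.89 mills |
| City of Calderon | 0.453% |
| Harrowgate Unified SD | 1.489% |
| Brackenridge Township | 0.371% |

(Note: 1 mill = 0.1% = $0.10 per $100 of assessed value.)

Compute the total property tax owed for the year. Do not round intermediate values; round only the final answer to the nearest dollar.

Assessed value = $2,368,800 × 0.54 = $1,279,152
Cloverhill County: $1,279,152 × 0.01389 = $17,767.42128
City of Calderon: $1,279,152 × 0.00453 = $5,794.55856
Harrowgate Unified SD: $1,279,152 × 0.01489 = $19,046.57328
Brackenridge Township: $1,279,152 × 0.00371 = $4,745.65392
Total = $47,354.20704

$47,354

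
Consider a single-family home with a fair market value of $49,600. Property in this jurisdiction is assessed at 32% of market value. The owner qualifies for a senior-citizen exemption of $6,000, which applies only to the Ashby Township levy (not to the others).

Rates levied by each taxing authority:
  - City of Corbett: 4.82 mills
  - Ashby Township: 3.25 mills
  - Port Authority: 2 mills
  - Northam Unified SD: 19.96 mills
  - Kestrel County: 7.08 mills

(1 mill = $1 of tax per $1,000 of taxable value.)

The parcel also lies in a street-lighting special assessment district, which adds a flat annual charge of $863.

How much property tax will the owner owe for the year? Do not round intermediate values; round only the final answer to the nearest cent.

$1,432.51

Assessed value = $49,600 × 0.32 = $15,872
City of Corbett: $15,872 × 0.00482 = $76.50304
Ashby Township: ($15,872 − $6,000) × 0.00325 = $9,872 × 0.00325 = $32.084
Port Authority: $15,872 × 0.002 = $31.744
Northam Unified SD: $15,872 × 0.01996 = $316.80512
Kestrel County: $15,872 × 0.00708 = $112.37376
Levies subtotal = $569.50992
Total = $569.50992 + $863 = $1,432.50992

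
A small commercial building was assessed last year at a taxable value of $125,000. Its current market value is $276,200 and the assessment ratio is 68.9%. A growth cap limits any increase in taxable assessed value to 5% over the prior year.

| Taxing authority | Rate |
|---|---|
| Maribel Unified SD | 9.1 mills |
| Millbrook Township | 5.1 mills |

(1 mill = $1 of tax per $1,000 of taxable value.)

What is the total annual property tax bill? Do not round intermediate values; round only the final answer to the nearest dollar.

Uncapped assessed value = $276,200 × 0.689 = $190,301.8
Cap limit = $125,000 × 1.05 = $131,250
Taxable assessed value = min($190,301.8, $131,250) = $131,250 (cap binds)
Maribel Unified SD: $131,250 × 0.0091 = $1,194.375
Millbrook Township: $131,250 × 0.0051 = $669.375
Total = $1,863.75

$1,864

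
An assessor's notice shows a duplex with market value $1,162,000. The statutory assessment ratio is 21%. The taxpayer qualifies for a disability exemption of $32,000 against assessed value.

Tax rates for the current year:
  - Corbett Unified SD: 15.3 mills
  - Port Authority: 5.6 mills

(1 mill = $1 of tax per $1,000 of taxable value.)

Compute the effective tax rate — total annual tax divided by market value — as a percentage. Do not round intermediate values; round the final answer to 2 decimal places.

0.38%

Assessed value = $1,162,000 × 0.21 = $244,020
Taxable value = $244,020 − $32,000 = $212,020
Corbett Unified SD: $212,020 × 0.0153 = $3,243.906
Port Authority: $212,020 × 0.0056 = $1,187.312
Total tax = $4,431.218
Effective rate = $4,431.218 ÷ $1,162,000 = 0.38% of market value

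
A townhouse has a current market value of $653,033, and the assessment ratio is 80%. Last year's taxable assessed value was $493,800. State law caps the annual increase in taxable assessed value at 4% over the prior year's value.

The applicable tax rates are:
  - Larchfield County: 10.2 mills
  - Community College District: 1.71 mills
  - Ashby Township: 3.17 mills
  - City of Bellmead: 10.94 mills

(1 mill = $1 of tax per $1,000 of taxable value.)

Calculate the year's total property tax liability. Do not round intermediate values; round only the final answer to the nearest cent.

$13,362.62

Uncapped assessed value = $653,033 × 0.8 = $522,426.4
Cap limit = $493,800 × 1.04 = $513,552
Taxable assessed value = min($522,426.4, $513,552) = $513,552 (cap binds)
Larchfield County: $513,552 × 0.0102 = $5,238.2304
Community College District: $513,552 × 0.00171 = $878.17392
Ashby Township: $513,552 × 0.00317 = $1,627.95984
City of Bellmead: $513,552 × 0.01094 = $5,618.25888
Total = $13,362.62304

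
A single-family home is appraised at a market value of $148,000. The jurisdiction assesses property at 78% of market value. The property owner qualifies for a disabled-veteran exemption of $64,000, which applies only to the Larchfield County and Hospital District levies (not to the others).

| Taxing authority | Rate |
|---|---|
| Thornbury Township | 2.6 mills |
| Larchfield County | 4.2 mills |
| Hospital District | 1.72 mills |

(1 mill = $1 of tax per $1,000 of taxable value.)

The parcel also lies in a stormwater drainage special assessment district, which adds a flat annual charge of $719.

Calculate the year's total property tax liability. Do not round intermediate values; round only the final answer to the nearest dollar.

$1,324

Assessed value = $148,000 × 0.78 = $115,440
Thornbury Township: $115,440 × 0.0026 = $300.144
Larchfield County: ($115,440 − $64,000) × 0.0042 = $51,440 × 0.0042 = $216.048
Hospital District: ($115,440 − $64,000) × 0.00172 = $51,440 × 0.00172 = $88.4768
Levies subtotal = $604.6688
Total = $604.6688 + $719 = $1,323.6688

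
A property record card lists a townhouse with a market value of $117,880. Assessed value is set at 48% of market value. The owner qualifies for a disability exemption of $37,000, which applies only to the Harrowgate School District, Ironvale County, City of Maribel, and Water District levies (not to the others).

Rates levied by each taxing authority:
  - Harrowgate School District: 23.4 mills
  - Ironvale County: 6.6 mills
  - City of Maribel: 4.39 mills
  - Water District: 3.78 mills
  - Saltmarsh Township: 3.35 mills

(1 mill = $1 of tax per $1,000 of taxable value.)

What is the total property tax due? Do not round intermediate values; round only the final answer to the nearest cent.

$937.01

Assessed value = $117,880 × 0.48 = $56,582.4
Harrowgate School District: ($56,582.4 − $37,000) × 0.0234 = $19,582.4 × 0.0234 = $458.22816
Ironvale County: ($56,582.4 − $37,000) × 0.0066 = $19,582.4 × 0.0066 = $129.24384
City of Maribel: ($56,582.4 − $37,000) × 0.00439 = $19,582.4 × 0.00439 = $85.966736
Water District: ($56,582.4 − $37,000) × 0.00378 = $19,582.4 × 0.00378 = $74.021472
Saltmarsh Township: $56,582.4 × 0.00335 = $189.55104
Total = $937.011248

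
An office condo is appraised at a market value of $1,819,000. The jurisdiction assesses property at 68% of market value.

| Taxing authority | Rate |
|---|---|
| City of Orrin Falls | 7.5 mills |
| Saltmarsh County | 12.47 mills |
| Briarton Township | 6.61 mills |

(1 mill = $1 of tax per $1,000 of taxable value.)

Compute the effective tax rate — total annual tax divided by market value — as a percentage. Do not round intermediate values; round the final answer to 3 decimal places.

Assessed value = $1,819,000 × 0.68 = $1,236,920
City of Orrin Falls: $1,236,920 × 0.0075 = $9,276.9
Saltmarsh County: $1,236,920 × 0.01247 = $15,424.3924
Briarton Township: $1,236,920 × 0.00661 = $8,176.0412
Total tax = $32,877.3336
Effective rate = $32,877.3336 ÷ $1,819,000 = 1.807% of market value

1.807%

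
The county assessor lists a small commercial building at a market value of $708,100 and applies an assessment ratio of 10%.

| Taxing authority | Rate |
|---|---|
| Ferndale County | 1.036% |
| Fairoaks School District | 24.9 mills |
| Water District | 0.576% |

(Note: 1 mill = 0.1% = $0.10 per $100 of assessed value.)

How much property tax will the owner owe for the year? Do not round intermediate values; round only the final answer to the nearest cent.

$2,904.63

Assessed value = $708,100 × 0.1 = $70,810
Ferndale County: $70,810 × 0.01036 = $733.5916
Fairoaks School District: $70,810 × 0.0249 = $1,763.169
Water District: $70,810 × 0.00576 = $407.8656
Total = $2,904.6262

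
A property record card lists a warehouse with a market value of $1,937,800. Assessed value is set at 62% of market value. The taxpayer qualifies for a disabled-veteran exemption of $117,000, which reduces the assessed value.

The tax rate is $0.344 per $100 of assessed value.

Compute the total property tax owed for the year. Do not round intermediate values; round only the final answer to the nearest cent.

Assessed value = $1,937,800 × 0.62 = $1,201,436
Taxable value = $1,201,436 − $117,000 = $1,084,436
Tax = $1,084,436 × 0.00344 = $3,730.45984

$3,730.46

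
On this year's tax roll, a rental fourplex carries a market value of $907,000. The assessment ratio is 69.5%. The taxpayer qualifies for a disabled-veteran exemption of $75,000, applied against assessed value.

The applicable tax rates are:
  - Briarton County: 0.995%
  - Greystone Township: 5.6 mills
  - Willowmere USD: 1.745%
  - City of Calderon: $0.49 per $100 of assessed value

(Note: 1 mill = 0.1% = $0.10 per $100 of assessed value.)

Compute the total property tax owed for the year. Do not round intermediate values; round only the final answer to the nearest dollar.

$21,048

Assessed value = $907,000 × 0.695 = $630,365
Taxable value = $630,365 − $75,000 = $555,365
Briarton County: $555,365 × 0.00995 = $5,525.88175
Greystone Township: $555,365 × 0.0056 = $3,110.044
Willowmere USD: $555,365 × 0.01745 = $9,691.11925
City of Calderon: $555,365 × 0.0049 = $2,721.2885
Total = $21,048.3335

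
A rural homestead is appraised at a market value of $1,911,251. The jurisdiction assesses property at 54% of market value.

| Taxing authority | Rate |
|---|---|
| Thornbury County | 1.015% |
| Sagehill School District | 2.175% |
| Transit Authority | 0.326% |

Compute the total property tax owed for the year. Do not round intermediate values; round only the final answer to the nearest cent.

$36,287.78

Assessed value = $1,911,251 × 0.54 = $1,032,075.54
Thornbury County: $1,032,075.54 × 0.01015 = $10,475.566731
Sagehill School District: $1,032,075.54 × 0.02175 = $22,447.642995
Transit Authority: $1,032,075.54 × 0.00326 = $3,364.5662604
Total = $10,475.566731 + $22,447.642995 + $3,364.5662604 = $36,287.7759864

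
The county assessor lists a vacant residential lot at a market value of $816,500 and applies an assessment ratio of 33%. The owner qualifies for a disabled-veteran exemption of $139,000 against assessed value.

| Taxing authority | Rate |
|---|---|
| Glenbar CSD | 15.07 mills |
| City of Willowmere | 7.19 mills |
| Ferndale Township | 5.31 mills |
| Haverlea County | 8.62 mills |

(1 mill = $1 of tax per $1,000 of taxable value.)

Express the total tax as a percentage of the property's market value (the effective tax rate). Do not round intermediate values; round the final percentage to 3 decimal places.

0.578%

Assessed value = $816,500 × 0.33 = $269,445
Taxable value = $269,445 − $139,000 = $130,445
Glenbar CSD: $130,445 × 0.01507 = $1,965.80615
City of Willowmere: $130,445 × 0.00719 = $937.89955
Ferndale Township: $130,445 × 0.00531 = $692.66295
Haverlea County: $130,445 × 0.00862 = $1,124.4359
Total tax = $4,720.80455
Effective rate = $4,720.80455 ÷ $816,500 = 0.578% of market value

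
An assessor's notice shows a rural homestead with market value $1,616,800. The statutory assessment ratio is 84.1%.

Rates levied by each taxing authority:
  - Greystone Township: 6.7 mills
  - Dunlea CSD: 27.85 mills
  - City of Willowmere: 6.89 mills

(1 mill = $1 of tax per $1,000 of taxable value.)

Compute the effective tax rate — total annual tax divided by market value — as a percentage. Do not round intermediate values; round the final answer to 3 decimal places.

3.485%

Assessed value = $1,616,800 × 0.841 = $1,359,728.8
Greystone Township: $1,359,728.8 × 0.0067 = $9,110.18296
Dunlea CSD: $1,359,728.8 × 0.02785 = $37,868.44708
City of Willowmere: $1,359,728.8 × 0.00689 = $9,368.531432
Total tax = $56,347.161472
Effective rate = $56,347.161472 ÷ $1,616,800 = 3.485% of market value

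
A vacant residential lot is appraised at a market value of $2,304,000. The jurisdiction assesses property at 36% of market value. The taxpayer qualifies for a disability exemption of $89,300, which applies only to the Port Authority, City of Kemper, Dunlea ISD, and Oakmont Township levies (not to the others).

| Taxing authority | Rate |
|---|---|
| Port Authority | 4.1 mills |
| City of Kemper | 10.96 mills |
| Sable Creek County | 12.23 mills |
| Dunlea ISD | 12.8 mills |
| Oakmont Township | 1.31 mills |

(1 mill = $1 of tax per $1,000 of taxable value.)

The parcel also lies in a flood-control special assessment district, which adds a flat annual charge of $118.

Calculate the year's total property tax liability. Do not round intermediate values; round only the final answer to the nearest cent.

Assessed value = $2,304,000 × 0.36 = $829,440
Port Authority: ($829,440 − $89,300) × 0.0041 = $740,140 × 0.0041 = $3,034.574
City of Kemper: ($829,440 − $89,300) × 0.01096 = $740,140 × 0.01096 = $8,111.9344
Sable Creek County: $829,440 × 0.01223 = $10,144.0512
Dunlea ISD: ($829,440 − $89,300) × 0.0128 = $740,140 × 0.0128 = $9,473.792
Oakmont Township: ($829,440 − $89,300) × 0.00131 = $740,140 × 0.00131 = $969.5834
Levies subtotal = $31,733.935
Total = $31,733.935 + $118 = $31,851.935

$31,851.94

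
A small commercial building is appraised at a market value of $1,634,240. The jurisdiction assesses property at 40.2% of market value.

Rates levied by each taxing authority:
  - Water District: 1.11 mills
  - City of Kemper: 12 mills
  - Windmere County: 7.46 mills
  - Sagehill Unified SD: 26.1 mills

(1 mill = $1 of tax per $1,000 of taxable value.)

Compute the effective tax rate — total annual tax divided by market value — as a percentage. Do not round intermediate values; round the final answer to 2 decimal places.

1.88%

Assessed value = $1,634,240 × 0.402 = $656,964.48
Water District: $656,964.48 × 0.00111 = $729.2305728
City of Kemper: $656,964.48 × 0.012 = $7,883.57376
Windmere County: $656,964.48 × 0.00746 = $4,900.9550208
Sagehill Unified SD: $656,964.48 × 0.0261 = $17,146.772928
Total tax = $30,660.5322816
Effective rate = $30,660.5322816 ÷ $1,634,240 = 1.88% of market value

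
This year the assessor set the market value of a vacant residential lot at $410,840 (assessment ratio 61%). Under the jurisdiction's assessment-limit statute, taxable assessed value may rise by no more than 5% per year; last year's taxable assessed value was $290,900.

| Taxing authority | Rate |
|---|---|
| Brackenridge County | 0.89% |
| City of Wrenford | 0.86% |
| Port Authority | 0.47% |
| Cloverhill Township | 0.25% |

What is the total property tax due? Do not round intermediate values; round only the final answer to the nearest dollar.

$6,190

Uncapped assessed value = $410,840 × 0.61 = $250,612.4
Cap limit = $290,900 × 1.05 = $305,445
Taxable assessed value = min($250,612.4, $305,445) = $250,612.4 (cap does not bind)
Brackenridge County: $250,612.4 × 0.0089 = $2,230.45036
City of Wrenford: $250,612.4 × 0.0086 = $2,155.26664
Port Authority: $250,612.4 × 0.0047 = $1,177.87828
Cloverhill Township: $250,612.4 × 0.0025 = $626.531
Total = $6,190.12628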